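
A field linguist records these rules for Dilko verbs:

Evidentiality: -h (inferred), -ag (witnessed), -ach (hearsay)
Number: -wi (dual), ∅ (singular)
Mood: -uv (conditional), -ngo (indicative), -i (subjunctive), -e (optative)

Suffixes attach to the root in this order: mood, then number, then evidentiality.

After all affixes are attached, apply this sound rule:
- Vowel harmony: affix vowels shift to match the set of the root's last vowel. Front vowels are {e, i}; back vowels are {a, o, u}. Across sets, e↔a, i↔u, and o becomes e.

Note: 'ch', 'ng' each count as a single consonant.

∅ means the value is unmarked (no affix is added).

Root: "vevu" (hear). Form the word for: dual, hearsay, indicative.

vevungowuach

Attach mood indicative -ngo → vevungo.
Attach number dual -wi → vevungowi.
Attach evidentiality hearsay -ach → vevungowiach.
Apply vowel harmony: vevungowiach → vevungowuach.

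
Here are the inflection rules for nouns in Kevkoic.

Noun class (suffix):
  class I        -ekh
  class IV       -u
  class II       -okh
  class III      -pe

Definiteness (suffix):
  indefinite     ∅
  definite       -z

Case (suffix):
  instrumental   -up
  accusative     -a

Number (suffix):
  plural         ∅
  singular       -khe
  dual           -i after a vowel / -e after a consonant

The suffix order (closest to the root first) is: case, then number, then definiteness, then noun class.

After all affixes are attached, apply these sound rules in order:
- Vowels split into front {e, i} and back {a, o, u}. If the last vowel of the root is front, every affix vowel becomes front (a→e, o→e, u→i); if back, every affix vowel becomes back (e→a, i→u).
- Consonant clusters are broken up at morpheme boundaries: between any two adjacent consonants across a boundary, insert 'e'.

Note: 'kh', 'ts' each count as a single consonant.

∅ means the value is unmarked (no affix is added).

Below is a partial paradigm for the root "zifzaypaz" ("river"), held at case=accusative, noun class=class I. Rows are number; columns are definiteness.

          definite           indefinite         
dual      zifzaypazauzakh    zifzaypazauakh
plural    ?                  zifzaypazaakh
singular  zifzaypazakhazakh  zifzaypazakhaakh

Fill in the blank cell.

zifzaypazazakh

Attach case accusative -a → zifzaypaza.
number = plural: zero marking, form stays zifzaypaza.
Attach definiteness definite -z → zifzaypazaz.
Attach noun class class I -ekh → zifzaypazazekh.
Apply vowel harmony: zifzaypazazekh → zifzaypazazakh.
Epenthesis: no change.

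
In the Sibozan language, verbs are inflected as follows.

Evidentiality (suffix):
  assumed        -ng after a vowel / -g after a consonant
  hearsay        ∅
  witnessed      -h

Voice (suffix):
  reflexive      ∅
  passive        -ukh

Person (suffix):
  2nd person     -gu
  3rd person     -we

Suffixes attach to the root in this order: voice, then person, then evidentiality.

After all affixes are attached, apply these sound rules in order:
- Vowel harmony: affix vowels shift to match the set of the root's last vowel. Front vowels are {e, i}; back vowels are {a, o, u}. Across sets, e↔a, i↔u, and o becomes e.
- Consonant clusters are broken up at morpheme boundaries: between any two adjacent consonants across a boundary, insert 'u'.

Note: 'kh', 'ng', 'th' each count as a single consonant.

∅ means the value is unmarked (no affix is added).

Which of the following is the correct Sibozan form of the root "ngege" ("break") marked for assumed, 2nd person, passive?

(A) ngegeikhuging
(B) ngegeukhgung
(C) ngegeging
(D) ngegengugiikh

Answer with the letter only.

A

Attach voice passive -ukh → ngegeukh.
Attach person 2nd person -gu → ngegeukhgu.
Attach evidentiality assumed -ng (after vowel 'u') → ngegeukhgung.
Apply vowel harmony: ngegeukhgung → ngegeikhging.
Apply epenthesis: ngegeikhging → ngegeikhuging.
So the correct form is ngegeikhuging, option (A).
(B) ngegeukhgung is wrong: it fails to apply the sound rule(s).
(C) ngegeging is wrong: it uses reflexive instead of passive for voice.
(D) ngegengugiikh is wrong: it has the affixes in the wrong order.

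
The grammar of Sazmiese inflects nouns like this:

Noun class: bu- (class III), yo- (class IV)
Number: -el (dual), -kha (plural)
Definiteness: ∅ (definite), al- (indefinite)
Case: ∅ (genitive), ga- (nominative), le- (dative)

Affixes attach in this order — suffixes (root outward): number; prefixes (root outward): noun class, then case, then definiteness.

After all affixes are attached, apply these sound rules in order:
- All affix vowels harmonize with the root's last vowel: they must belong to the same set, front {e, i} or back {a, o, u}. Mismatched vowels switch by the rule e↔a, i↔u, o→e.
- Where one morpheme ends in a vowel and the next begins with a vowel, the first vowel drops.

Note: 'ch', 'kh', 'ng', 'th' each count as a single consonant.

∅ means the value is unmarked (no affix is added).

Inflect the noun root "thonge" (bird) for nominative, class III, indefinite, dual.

elgebithongel

Attach noun class class III bu- → buthonge.
Attach number dual -el → buthongeel.
Attach case nominative ga- → gabuthongeel.
Attach definiteness indefinite al- → algabuthongeel.
Apply vowel harmony: algabuthongeel → elgebithongeel.
Apply vowel deletion: elgebithongeel → elgebithongel.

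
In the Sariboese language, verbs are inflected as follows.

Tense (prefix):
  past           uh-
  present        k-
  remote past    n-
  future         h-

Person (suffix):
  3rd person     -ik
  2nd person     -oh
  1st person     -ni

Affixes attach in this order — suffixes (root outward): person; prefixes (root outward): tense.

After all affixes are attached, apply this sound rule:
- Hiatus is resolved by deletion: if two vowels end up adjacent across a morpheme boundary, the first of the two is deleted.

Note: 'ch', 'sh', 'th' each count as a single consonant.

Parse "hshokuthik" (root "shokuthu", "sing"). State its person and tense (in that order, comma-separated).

3rd person, future

Segment: h-shokuthu-ik.
person: -ik → 3rd person.
tense: h- → future.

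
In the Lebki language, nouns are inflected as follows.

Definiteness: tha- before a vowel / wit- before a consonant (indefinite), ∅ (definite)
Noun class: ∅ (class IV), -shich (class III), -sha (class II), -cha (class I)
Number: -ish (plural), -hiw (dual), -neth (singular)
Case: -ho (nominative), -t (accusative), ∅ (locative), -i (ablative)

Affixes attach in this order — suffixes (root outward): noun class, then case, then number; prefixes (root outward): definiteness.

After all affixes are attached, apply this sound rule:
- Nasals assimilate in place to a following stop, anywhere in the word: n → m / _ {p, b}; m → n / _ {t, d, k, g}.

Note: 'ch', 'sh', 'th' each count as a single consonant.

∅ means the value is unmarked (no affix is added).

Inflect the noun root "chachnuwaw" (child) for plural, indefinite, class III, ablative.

witchachnuwawshichiish

Attach noun class class III -shich → chachnuwawshich.
Attach case ablative -i → chachnuwawshichi.
Attach number plural -ish → chachnuwawshichiish.
Attach definiteness indefinite wit- (before consonant 'ch') → witchachnuwawshichiish.
Nasal assimilation: no change.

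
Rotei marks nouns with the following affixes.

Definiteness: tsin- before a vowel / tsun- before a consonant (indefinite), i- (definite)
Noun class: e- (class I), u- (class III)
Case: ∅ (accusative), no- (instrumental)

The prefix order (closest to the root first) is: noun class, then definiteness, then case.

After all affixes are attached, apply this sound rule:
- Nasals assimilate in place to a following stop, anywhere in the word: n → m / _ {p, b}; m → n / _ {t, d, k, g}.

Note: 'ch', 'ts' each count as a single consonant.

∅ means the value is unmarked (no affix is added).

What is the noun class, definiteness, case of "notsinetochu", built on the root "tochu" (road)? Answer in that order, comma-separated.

class I, indefinite, instrumental

Segment: no-tsin-e-tochu.
noun class: e- → class I.
definiteness: tsin/tsun- → indefinite.
case: no- → instrumental.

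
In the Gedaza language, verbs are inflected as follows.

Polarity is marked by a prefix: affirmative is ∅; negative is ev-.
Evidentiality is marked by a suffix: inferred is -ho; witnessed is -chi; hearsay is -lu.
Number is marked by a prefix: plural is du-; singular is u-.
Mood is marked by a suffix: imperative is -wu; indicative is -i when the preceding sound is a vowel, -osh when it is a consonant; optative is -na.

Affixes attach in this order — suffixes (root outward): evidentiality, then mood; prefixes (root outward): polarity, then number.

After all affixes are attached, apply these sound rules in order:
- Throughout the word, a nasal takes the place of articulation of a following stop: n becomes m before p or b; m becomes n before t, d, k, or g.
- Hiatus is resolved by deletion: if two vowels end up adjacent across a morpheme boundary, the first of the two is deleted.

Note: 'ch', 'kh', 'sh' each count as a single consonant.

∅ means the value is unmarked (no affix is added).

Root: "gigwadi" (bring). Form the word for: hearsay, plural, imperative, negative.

Attach evidentiality hearsay -lu → gigwadilu.
Attach polarity negative ev- → evgigwadilu.
Attach mood imperative -wu → evgigwadiluwu.
Attach number plural du- → duevgigwadiluwu.
Nasal assimilation: no change.
Apply vowel deletion: duevgigwadiluwu → devgigwadiluwu.

devgigwadiluwu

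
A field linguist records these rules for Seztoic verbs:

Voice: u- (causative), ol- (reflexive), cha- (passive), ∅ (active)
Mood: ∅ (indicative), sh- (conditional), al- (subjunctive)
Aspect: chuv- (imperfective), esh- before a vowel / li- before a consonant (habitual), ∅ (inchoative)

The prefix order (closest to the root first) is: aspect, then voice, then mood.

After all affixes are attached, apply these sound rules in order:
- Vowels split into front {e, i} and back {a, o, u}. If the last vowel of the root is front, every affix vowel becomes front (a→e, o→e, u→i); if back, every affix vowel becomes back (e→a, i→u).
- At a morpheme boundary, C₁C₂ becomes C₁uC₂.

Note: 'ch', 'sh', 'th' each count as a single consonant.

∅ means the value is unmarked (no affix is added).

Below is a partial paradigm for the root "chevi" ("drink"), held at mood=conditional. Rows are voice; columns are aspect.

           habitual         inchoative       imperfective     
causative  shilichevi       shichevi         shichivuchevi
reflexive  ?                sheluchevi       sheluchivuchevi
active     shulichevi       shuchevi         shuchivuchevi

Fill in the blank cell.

Attach aspect habitual li- (before consonant 'ch') → lichevi.
Attach voice reflexive ol- → ollichevi.
Attach mood conditional sh- → shollichevi.
Apply vowel harmony: shollichevi → shellichevi.
Apply epenthesis: shellichevi → shelulichevi.

shelulichevi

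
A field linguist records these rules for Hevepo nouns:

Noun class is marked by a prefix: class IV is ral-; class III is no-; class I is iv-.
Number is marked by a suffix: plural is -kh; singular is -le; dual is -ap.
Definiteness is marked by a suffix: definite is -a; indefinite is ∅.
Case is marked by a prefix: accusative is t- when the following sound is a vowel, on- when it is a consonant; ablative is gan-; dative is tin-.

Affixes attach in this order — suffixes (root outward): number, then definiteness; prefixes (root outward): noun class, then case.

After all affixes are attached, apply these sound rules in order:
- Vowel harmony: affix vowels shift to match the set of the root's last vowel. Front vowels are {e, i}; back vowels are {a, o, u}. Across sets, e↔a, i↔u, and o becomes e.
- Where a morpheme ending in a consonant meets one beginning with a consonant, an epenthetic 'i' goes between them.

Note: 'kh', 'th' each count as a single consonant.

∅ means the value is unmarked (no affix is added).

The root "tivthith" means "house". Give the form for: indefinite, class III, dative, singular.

Attach number singular -le → tivthithle.
definiteness = indefinite: zero marking, form stays tivthithle.
Attach noun class class III no- → notivthithle.
Attach case dative tin- → tinnotivthithle.
Apply vowel harmony: tinnotivthithle → tinnetivthithle.
Apply epenthesis: tinnetivthithle → tininetivthithile.

tininetivthithile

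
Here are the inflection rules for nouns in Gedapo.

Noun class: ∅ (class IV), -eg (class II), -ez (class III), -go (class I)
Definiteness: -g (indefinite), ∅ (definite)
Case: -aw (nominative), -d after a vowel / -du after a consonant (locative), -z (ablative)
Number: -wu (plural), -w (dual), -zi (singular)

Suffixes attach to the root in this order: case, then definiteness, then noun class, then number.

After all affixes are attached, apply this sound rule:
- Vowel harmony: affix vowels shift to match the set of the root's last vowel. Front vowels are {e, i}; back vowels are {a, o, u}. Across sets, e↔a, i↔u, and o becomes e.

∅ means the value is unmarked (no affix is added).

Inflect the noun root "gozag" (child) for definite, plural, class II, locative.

gozagduagwu

Attach case locative -du (after consonant 'g') → gozagdu.
definiteness = definite: zero marking, form stays gozagdu.
Attach noun class class II -eg → gozagdueg.
Attach number plural -wu → gozagduegwu.
Apply vowel harmony: gozagduegwu → gozagduagwu.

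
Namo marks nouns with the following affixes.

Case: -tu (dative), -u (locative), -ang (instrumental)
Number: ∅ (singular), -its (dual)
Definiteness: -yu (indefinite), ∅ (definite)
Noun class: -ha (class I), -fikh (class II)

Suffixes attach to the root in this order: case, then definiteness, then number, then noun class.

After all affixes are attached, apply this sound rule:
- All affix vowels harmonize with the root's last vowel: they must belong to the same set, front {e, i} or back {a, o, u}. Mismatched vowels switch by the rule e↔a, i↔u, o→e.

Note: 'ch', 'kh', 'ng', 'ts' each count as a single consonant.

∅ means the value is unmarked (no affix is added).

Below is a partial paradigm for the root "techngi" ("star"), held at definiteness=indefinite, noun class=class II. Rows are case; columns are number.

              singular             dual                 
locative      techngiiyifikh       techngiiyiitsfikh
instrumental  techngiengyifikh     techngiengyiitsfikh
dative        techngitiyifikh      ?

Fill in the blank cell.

techngitiyiitsfikh

Attach case dative -tu → techngitu.
Attach definiteness indefinite -yu → techngituyu.
Attach number dual -its → techngituyuits.
Attach noun class class II -fikh → techngituyuitsfikh.
Apply vowel harmony: techngituyuitsfikh → techngitiyiitsfikh.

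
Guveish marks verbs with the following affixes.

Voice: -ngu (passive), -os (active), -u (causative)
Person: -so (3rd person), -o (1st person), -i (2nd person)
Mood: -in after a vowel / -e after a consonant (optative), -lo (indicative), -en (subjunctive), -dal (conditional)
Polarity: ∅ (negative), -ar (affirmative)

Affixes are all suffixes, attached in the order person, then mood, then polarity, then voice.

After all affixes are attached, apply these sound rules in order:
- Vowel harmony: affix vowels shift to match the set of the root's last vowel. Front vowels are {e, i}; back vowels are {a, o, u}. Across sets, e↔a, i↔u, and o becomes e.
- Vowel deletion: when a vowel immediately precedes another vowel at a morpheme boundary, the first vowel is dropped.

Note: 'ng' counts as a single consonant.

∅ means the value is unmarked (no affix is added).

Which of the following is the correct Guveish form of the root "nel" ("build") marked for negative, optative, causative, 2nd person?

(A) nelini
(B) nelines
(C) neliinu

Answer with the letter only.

Attach person 2nd person -i → neli.
Attach mood optative -in (after vowel 'i') → neliin.
polarity = negative: zero marking, form stays neliin.
Attach voice causative -u → neliinu.
Apply vowel harmony: neliinu → neliini.
Apply vowel deletion: neliini → nelini.
So the correct form is nelini, option (A).
(B) nelines is wrong: it uses active instead of causative for voice.
(C) neliinu is wrong: it fails to apply the sound rule(s).

A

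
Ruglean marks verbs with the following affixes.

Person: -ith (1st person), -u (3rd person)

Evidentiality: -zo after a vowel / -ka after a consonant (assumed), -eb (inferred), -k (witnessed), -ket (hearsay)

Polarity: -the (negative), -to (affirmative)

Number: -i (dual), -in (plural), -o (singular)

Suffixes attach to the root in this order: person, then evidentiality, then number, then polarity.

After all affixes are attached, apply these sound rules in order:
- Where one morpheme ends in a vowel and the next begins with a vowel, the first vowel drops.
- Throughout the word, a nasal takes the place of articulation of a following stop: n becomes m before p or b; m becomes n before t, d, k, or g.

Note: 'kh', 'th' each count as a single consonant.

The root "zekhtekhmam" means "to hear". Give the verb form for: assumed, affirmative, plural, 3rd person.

Attach person 3rd person -u → zekhtekhmamu.
Attach evidentiality assumed -zo (after vowel 'u') → zekhtekhmamuzo.
Attach number plural -in → zekhtekhmamuzoin.
Attach polarity affirmative -to → zekhtekhmamuzointo.
Apply vowel deletion: zekhtekhmamuzointo → zekhtekhmamuzinto.
Nasal assimilation: no change.

zekhtekhmamuzinto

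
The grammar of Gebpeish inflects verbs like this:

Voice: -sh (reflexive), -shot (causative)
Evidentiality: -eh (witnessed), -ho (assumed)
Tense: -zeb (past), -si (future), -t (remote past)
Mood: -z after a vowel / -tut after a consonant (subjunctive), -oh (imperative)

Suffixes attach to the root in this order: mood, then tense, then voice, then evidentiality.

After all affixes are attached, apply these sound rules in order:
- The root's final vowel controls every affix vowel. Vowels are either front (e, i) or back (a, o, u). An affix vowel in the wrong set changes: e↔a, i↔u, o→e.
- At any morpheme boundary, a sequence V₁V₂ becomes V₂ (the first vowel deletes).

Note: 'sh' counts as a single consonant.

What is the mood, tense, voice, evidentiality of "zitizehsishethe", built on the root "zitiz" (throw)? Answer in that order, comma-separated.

Segment: zitiz-oh-si-shot-ho.
mood: -oh → imperative.
tense: -si → future.
voice: -shot → causative.
evidentiality: -ho → assumed.

imperative, future, causative, assumed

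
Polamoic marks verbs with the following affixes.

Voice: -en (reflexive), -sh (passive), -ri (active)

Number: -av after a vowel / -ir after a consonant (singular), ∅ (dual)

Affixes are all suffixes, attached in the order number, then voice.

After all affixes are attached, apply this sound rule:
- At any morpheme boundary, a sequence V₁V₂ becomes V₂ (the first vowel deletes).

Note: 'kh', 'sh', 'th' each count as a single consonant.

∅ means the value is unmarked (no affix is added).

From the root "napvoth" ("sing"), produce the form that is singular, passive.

Attach number singular -ir (after consonant 'th') → napvothir.
Attach voice passive -sh → napvothirsh.
Vowel deletion: no change.

napvothirsh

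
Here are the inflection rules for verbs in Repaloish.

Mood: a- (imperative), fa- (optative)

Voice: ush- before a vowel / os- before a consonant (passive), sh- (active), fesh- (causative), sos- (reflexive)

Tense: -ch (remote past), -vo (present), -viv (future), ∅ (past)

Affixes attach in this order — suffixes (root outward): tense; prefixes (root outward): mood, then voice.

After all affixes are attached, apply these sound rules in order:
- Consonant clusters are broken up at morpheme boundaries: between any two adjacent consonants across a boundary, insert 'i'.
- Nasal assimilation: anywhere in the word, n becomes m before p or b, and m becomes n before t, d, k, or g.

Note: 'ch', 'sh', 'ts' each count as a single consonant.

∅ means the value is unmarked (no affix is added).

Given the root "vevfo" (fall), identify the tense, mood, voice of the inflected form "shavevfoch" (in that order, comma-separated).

remote past, imperative, active

Segment: sh-a-vevfo-ch.
tense: -ch → remote past.
mood: a- → imperative.
voice: sh- → active.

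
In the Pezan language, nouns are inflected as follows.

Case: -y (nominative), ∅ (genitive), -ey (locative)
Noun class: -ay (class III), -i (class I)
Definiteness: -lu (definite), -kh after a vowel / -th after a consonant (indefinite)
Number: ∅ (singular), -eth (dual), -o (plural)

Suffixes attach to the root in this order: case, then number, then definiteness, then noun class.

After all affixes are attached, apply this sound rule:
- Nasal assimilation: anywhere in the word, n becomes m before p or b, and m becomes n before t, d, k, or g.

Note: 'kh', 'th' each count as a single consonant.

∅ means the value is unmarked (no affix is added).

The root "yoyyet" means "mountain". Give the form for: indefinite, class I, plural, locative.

yoyyeteyokhi

Attach case locative -ey → yoyyetey.
Attach number plural -o → yoyyeteyo.
Attach definiteness indefinite -kh (after vowel 'o') → yoyyeteyokh.
Attach noun class class I -i → yoyyeteyokhi.
Nasal assimilation: no change.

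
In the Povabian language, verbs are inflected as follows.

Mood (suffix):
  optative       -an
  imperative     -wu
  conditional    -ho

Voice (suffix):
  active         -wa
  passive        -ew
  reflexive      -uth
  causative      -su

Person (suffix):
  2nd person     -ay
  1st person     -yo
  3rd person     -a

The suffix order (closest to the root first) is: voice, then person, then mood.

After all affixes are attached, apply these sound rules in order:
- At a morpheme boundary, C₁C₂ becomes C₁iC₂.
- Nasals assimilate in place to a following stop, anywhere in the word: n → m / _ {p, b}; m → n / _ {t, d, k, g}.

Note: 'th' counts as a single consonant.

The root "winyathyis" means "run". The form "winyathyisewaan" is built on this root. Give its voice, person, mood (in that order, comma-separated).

passive, 3rd person, optative

Segment: winyathyis-ew-a-an.
voice: -ew → passive.
person: -a → 3rd person.
mood: -an → optative.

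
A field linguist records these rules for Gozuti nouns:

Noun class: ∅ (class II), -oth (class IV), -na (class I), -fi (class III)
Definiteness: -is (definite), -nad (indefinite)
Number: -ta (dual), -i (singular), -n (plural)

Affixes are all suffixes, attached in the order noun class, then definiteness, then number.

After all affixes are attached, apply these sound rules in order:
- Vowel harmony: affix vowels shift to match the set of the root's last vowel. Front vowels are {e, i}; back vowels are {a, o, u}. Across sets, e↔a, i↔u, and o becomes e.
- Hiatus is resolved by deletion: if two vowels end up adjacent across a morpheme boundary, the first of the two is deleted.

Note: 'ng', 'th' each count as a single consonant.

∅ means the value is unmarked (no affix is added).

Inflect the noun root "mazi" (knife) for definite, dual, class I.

maziniste

Attach noun class class I -na → mazina.
Attach definiteness definite -is → mazinais.
Attach number dual -ta → mazinaista.
Apply vowel harmony: mazinaista → mazineiste.
Apply vowel deletion: mazineiste → maziniste.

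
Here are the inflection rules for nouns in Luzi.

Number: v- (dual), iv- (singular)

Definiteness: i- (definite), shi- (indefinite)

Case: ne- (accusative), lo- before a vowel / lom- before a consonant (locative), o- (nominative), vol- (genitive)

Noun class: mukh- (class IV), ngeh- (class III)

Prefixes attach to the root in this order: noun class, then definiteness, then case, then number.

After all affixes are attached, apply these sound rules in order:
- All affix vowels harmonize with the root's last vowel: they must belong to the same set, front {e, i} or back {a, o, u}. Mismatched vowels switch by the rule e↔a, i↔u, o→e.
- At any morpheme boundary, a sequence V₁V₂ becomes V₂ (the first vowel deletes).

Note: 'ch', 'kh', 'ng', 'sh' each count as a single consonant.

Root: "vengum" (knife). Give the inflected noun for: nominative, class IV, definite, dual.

vumukhvengum

Attach noun class class IV mukh- → mukhvengum.
Attach definiteness definite i- → imukhvengum.
Attach case nominative o- → oimukhvengum.
Attach number dual v- → voimukhvengum.
Apply vowel harmony: voimukhvengum → voumukhvengum.
Apply vowel deletion: voumukhvengum → vumukhvengum.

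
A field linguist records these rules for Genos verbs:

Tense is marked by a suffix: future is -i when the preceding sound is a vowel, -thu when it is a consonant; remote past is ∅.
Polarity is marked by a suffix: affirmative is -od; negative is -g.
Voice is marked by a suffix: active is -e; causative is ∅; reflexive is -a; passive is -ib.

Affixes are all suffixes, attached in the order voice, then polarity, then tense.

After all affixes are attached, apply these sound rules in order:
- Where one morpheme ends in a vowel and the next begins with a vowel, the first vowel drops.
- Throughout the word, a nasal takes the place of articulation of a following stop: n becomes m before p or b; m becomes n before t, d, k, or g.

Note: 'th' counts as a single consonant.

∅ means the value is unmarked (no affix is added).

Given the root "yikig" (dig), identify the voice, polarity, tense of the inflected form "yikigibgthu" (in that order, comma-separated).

Segment: yikig-ib-g-thu.
voice: -ib → passive.
polarity: -g → negative.
tense: -i/thu → future.

passive, negative, future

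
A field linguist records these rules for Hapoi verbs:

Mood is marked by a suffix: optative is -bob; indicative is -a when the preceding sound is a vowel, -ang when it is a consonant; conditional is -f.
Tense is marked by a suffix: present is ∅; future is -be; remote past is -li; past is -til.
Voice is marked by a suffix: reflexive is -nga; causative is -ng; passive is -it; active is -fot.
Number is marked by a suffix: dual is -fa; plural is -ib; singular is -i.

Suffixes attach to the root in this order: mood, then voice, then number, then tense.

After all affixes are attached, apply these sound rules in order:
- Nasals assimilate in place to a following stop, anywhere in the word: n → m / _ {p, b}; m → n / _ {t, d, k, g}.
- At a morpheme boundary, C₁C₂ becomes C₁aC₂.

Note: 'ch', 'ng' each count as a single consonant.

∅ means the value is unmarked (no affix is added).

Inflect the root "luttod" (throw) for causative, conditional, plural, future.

luttodafangibabe

Attach mood conditional -f → luttodf.
Attach voice causative -ng → luttodfng.
Attach number plural -ib → luttodfngib.
Attach tense future -be → luttodfngibbe.
Nasal assimilation: no change.
Apply epenthesis: luttodfngibbe → luttodafangibabe.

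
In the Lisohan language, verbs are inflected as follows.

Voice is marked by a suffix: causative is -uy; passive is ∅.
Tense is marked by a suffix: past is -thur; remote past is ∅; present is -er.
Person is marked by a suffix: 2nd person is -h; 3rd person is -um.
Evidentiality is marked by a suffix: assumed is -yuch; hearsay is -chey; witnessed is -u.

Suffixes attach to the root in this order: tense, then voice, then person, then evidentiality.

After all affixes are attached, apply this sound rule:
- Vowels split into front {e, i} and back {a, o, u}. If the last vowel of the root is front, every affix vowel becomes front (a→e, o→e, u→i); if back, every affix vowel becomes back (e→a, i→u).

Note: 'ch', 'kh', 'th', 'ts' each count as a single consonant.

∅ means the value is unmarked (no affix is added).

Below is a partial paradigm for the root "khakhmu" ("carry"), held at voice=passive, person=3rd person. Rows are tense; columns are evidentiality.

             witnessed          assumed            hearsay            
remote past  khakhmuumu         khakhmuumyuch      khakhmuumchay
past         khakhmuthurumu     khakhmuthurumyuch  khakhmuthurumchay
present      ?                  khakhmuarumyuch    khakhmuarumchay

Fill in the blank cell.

Attach tense present -er → khakhmuer.
voice = passive: zero marking, form stays khakhmuer.
Attach person 3rd person -um → khakhmuerum.
Attach evidentiality witnessed -u → khakhmuerumu.
Apply vowel harmony: khakhmuerumu → khakhmuarumu.

khakhmuarumu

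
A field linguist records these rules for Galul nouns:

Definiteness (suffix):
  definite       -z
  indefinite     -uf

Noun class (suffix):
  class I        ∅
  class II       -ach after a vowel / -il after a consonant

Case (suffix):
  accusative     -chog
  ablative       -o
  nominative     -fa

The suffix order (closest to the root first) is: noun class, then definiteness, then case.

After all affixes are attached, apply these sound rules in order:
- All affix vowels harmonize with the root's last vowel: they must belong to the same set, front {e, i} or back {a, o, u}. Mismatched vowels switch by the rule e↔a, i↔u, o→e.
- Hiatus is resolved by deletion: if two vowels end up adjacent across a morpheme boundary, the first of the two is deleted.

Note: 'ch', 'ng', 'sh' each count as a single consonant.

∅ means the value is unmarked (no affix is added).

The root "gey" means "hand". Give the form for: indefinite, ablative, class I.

geyife

noun class = class I: zero marking, form stays gey.
Attach definiteness indefinite -uf → geyuf.
Attach case ablative -o → geyufo.
Apply vowel harmony: geyufo → geyife.
Vowel deletion: no change.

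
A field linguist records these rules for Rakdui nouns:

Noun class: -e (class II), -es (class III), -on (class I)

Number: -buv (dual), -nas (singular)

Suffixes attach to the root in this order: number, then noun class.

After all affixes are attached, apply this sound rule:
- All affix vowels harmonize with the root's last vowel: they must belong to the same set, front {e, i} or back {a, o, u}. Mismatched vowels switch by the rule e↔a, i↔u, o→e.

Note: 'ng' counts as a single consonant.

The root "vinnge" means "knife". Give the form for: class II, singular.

Attach number singular -nas → vinngenas.
Attach noun class class II -e → vinngenase.
Apply vowel harmony: vinngenase → vinngenese.

vinngenese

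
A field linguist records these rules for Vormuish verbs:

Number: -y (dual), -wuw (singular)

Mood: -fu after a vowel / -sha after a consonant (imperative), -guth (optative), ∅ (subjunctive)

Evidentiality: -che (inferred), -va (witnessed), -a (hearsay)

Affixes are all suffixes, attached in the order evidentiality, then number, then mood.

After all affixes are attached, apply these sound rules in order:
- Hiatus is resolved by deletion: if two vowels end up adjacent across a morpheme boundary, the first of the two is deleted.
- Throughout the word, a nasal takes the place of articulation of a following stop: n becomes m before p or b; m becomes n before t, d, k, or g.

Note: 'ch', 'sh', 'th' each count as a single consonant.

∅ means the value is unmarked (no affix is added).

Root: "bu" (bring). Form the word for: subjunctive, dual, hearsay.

bay

Attach evidentiality hearsay -a → bua.
Attach number dual -y → buay.
mood = subjunctive: zero marking, form stays buay.
Apply vowel deletion: buay → bay.
Nasal assimilation: no change.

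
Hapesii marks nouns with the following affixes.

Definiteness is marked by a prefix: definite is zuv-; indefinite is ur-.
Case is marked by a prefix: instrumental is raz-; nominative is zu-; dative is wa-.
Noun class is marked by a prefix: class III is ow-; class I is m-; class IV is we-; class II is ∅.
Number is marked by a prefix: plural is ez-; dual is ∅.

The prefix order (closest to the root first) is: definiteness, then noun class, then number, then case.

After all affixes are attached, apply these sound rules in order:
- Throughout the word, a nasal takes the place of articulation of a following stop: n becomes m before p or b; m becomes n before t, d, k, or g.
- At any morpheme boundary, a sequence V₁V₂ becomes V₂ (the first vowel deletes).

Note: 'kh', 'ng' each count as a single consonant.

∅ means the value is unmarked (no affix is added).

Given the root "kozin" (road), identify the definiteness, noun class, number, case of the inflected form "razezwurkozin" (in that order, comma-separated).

Segment: raz-ez-we-ur-kozin.
definiteness: ur- → indefinite.
noun class: we- → class IV.
number: ez- → plural.
case: raz- → instrumental.

indefinite, class IV, plural, instrumental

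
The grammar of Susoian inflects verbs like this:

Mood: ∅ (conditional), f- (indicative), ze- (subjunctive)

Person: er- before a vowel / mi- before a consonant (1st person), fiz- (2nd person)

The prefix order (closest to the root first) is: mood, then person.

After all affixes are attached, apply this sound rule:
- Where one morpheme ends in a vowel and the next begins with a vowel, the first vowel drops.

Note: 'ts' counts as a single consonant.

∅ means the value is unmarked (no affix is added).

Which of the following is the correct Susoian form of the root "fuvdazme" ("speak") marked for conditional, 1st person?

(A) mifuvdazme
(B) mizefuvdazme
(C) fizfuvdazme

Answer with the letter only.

A

mood = conditional: zero marking, form stays fuvdazme.
Attach person 1st person mi- (before consonant 'f') → mifuvdazme.
Vowel deletion: no change.
So the correct form is mifuvdazme, option (A).
(C) fizfuvdazme is wrong: it uses 2nd person instead of 1st person for person.
(B) mizefuvdazme is wrong: it uses subjunctive instead of conditional for mood.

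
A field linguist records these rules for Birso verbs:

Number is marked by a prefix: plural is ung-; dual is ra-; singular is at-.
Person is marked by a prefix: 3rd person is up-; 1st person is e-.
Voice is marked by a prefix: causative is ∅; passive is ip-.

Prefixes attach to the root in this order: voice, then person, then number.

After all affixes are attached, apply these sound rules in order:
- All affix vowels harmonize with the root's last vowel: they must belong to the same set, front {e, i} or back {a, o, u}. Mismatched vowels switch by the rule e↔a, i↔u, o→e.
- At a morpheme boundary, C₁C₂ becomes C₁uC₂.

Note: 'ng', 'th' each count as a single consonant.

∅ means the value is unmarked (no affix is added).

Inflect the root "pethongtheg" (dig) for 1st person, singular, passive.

Attach voice passive ip- → ippethongtheg.
Attach person 1st person e- → eippethongtheg.
Attach number singular at- → ateippethongtheg.
Apply vowel harmony: ateippethongtheg → eteippethongtheg.
Apply epenthesis: eteippethongtheg → eteipupethongtheg.

eteipupethongtheg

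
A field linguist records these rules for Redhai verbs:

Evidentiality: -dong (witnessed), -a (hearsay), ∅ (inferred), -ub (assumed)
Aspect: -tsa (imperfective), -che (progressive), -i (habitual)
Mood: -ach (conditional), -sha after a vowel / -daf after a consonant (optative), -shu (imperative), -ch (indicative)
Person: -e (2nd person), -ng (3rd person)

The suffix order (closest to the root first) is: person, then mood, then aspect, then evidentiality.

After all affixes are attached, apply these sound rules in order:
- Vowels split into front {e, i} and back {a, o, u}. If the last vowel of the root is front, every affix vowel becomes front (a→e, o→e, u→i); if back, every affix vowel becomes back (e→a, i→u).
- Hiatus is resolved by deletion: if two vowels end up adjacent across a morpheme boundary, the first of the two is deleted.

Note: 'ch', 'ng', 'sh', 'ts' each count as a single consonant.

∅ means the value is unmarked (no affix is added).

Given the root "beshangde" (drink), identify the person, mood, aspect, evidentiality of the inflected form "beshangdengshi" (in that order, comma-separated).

3rd person, imperative, habitual, inferred

Segment: beshangde-ng-shu-i.
person: -ng → 3rd person.
mood: -shu → imperative.
aspect: -i → habitual.
evidentiality: ∅ → inferred.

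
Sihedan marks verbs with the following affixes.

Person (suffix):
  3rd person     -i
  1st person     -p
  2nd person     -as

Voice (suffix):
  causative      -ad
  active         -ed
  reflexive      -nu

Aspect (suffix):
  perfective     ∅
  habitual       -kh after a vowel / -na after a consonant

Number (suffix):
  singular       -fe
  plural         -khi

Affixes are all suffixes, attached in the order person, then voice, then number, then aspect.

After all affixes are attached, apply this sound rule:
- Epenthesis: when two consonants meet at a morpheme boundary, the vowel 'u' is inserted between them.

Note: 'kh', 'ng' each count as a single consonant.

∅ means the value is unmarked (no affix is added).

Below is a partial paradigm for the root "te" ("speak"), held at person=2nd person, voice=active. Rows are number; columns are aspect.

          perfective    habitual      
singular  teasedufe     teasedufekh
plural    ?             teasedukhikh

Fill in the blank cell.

teasedukhi

Attach person 2nd person -as → teas.
Attach voice active -ed → teased.
Attach number plural -khi → teasedkhi.
aspect = perfective: zero marking, form stays teasedkhi.
Apply epenthesis: teasedkhi → teasedukhi.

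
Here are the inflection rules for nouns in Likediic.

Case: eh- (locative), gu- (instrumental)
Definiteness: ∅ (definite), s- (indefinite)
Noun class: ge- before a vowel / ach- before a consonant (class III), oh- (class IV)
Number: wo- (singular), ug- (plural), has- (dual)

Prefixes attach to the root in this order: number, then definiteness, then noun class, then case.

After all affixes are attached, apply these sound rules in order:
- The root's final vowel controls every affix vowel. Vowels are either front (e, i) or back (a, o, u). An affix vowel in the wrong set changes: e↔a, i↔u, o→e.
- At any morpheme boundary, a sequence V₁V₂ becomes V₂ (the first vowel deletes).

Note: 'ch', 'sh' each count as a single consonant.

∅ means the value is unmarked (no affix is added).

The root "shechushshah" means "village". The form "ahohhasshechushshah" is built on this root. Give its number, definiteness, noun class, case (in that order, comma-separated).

dual, definite, class IV, locative

Segment: eh-oh-has-shechushshah.
number: has- → dual.
definiteness: ∅ → definite.
noun class: oh- → class IV.
case: eh- → locative.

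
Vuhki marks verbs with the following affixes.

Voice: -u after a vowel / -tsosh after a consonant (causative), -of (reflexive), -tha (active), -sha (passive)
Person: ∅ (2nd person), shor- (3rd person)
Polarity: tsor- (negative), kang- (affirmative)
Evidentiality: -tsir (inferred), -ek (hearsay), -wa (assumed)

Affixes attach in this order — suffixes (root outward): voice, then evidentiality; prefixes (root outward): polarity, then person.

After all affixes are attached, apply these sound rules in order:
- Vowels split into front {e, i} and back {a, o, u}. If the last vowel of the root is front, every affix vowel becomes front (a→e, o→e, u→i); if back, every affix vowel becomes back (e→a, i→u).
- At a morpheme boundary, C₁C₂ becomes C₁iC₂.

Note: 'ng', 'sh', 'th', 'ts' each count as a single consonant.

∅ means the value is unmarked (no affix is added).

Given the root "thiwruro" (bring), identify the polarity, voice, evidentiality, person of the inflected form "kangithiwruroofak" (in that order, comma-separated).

Segment: kang-thiwruro-of-ek.
polarity: kang- → affirmative.
voice: -of → reflexive.
evidentiality: -ek → hearsay.
person: ∅ → 2nd person.

affirmative, reflexive, hearsay, 2nd person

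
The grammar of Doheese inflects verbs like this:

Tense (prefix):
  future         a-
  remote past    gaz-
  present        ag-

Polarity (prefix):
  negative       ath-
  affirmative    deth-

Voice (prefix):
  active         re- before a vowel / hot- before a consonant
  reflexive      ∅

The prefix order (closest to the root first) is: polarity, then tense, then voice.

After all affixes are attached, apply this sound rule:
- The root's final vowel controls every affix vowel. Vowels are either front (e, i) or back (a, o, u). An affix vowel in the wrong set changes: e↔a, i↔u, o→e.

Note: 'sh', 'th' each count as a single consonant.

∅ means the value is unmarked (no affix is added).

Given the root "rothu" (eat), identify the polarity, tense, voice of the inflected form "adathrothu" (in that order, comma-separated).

affirmative, future, reflexive

Segment: a-deth-rothu.
polarity: deth- → affirmative.
tense: a- → future.
voice: ∅ → reflexive.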